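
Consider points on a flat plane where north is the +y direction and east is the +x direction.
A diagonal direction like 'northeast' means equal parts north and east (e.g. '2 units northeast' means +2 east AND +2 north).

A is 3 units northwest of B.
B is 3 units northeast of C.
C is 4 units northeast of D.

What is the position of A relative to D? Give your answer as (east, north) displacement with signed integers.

Answer: A is at (east=4, north=10) relative to D.

Derivation:
Place D at the origin (east=0, north=0).
  C is 4 units northeast of D: delta (east=+4, north=+4); C at (east=4, north=4).
  B is 3 units northeast of C: delta (east=+3, north=+3); B at (east=7, north=7).
  A is 3 units northwest of B: delta (east=-3, north=+3); A at (east=4, north=10).
Therefore A relative to D: (east=4, north=10).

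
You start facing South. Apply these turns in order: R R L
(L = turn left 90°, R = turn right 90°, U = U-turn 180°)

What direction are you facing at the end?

Start: South
  R (right (90° clockwise)) -> West
  R (right (90° clockwise)) -> North
  L (left (90° counter-clockwise)) -> West
Final: West

Answer: Final heading: West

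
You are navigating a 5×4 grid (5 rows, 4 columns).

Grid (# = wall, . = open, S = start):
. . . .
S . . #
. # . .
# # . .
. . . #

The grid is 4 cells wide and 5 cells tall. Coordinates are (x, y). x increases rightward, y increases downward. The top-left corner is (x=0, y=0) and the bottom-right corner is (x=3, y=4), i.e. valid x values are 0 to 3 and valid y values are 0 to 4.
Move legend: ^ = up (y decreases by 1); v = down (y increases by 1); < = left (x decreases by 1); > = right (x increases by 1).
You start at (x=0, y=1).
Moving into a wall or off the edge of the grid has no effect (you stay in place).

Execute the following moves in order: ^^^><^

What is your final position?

Start: (x=0, y=1)
  ^ (up): (x=0, y=1) -> (x=0, y=0)
  ^ (up): blocked, stay at (x=0, y=0)
  ^ (up): blocked, stay at (x=0, y=0)
  > (right): (x=0, y=0) -> (x=1, y=0)
  < (left): (x=1, y=0) -> (x=0, y=0)
  ^ (up): blocked, stay at (x=0, y=0)
Final: (x=0, y=0)

Answer: Final position: (x=0, y=0)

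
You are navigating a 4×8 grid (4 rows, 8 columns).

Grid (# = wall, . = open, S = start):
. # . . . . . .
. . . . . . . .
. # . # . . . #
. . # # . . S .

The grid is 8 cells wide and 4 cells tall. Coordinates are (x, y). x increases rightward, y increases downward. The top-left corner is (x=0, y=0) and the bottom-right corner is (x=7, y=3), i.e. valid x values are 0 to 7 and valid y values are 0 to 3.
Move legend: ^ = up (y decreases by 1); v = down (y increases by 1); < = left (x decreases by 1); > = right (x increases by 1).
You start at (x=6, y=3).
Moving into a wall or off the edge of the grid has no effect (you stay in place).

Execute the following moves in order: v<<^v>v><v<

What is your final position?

Answer: Final position: (x=4, y=3)

Derivation:
Start: (x=6, y=3)
  v (down): blocked, stay at (x=6, y=3)
  < (left): (x=6, y=3) -> (x=5, y=3)
  < (left): (x=5, y=3) -> (x=4, y=3)
  ^ (up): (x=4, y=3) -> (x=4, y=2)
  v (down): (x=4, y=2) -> (x=4, y=3)
  > (right): (x=4, y=3) -> (x=5, y=3)
  v (down): blocked, stay at (x=5, y=3)
  > (right): (x=5, y=3) -> (x=6, y=3)
  < (left): (x=6, y=3) -> (x=5, y=3)
  v (down): blocked, stay at (x=5, y=3)
  < (left): (x=5, y=3) -> (x=4, y=3)
Final: (x=4, y=3)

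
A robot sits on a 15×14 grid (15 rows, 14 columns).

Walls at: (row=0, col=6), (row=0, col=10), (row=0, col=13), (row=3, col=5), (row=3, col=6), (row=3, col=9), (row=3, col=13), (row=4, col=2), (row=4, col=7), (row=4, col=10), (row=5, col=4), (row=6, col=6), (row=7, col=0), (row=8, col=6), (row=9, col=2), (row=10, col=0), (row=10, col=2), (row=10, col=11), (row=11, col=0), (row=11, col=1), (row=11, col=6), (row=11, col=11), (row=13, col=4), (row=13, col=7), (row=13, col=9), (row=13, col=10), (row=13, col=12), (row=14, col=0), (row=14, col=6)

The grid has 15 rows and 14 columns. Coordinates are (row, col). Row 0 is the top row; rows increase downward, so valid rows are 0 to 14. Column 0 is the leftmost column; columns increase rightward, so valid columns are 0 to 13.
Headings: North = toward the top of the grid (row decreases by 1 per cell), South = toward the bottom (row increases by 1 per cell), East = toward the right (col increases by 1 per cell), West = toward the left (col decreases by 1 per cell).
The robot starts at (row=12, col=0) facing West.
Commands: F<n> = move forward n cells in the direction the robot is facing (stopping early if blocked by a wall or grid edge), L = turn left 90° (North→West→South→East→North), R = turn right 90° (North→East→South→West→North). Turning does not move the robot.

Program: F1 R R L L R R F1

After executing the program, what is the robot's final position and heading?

Answer: Final position: (row=12, col=1), facing East

Derivation:
Start: (row=12, col=0), facing West
  F1: move forward 0/1 (blocked), now at (row=12, col=0)
  R: turn right, now facing North
  R: turn right, now facing East
  L: turn left, now facing North
  L: turn left, now facing West
  R: turn right, now facing North
  R: turn right, now facing East
  F1: move forward 1, now at (row=12, col=1)
Final: (row=12, col=1), facing East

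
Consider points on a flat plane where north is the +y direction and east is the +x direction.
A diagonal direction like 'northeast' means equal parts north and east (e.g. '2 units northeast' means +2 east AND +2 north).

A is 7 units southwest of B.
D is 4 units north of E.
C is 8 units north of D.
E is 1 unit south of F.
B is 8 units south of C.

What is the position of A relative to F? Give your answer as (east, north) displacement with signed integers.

Answer: A is at (east=-7, north=-4) relative to F.

Derivation:
Place F at the origin (east=0, north=0).
  E is 1 unit south of F: delta (east=+0, north=-1); E at (east=0, north=-1).
  D is 4 units north of E: delta (east=+0, north=+4); D at (east=0, north=3).
  C is 8 units north of D: delta (east=+0, north=+8); C at (east=0, north=11).
  B is 8 units south of C: delta (east=+0, north=-8); B at (east=0, north=3).
  A is 7 units southwest of B: delta (east=-7, north=-7); A at (east=-7, north=-4).
Therefore A relative to F: (east=-7, north=-4).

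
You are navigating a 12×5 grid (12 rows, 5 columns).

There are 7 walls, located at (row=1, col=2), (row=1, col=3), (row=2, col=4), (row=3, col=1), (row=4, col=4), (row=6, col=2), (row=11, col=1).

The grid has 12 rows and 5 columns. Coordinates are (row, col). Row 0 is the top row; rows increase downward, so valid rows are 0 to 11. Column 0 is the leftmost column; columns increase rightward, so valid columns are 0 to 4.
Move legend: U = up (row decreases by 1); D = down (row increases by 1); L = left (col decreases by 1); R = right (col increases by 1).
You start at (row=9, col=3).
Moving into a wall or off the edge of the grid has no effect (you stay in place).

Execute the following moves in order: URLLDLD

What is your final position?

Start: (row=9, col=3)
  U (up): (row=9, col=3) -> (row=8, col=3)
  R (right): (row=8, col=3) -> (row=8, col=4)
  L (left): (row=8, col=4) -> (row=8, col=3)
  L (left): (row=8, col=3) -> (row=8, col=2)
  D (down): (row=8, col=2) -> (row=9, col=2)
  L (left): (row=9, col=2) -> (row=9, col=1)
  D (down): (row=9, col=1) -> (row=10, col=1)
Final: (row=10, col=1)

Answer: Final position: (row=10, col=1)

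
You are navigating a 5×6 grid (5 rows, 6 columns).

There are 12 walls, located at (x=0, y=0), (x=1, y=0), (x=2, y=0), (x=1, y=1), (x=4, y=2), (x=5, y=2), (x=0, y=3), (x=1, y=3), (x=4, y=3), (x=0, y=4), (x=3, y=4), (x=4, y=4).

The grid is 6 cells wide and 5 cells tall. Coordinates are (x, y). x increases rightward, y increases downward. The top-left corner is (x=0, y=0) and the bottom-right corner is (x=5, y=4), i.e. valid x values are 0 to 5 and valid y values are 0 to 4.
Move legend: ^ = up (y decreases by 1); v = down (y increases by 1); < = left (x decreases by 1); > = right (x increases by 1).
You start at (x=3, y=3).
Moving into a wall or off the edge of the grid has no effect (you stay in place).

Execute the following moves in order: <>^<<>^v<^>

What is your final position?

Start: (x=3, y=3)
  < (left): (x=3, y=3) -> (x=2, y=3)
  > (right): (x=2, y=3) -> (x=3, y=3)
  ^ (up): (x=3, y=3) -> (x=3, y=2)
  < (left): (x=3, y=2) -> (x=2, y=2)
  < (left): (x=2, y=2) -> (x=1, y=2)
  > (right): (x=1, y=2) -> (x=2, y=2)
  ^ (up): (x=2, y=2) -> (x=2, y=1)
  v (down): (x=2, y=1) -> (x=2, y=2)
  < (left): (x=2, y=2) -> (x=1, y=2)
  ^ (up): blocked, stay at (x=1, y=2)
  > (right): (x=1, y=2) -> (x=2, y=2)
Final: (x=2, y=2)

Answer: Final position: (x=2, y=2)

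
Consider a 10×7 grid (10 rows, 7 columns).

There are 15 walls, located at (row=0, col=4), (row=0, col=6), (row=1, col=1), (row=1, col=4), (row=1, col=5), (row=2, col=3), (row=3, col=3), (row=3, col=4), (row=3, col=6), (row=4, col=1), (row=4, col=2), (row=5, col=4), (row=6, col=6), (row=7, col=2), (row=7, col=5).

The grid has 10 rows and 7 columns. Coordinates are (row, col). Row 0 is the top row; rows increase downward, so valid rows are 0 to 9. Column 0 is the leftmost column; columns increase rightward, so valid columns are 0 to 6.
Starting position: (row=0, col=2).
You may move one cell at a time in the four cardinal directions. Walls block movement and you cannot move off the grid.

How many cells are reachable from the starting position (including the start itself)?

BFS flood-fill from (row=0, col=2):
  Distance 0: (row=0, col=2)
  Distance 1: (row=0, col=1), (row=0, col=3), (row=1, col=2)
  Distance 2: (row=0, col=0), (row=1, col=3), (row=2, col=2)
  Distance 3: (row=1, col=0), (row=2, col=1), (row=3, col=2)
  Distance 4: (row=2, col=0), (row=3, col=1)
  Distance 5: (row=3, col=0)
  Distance 6: (row=4, col=0)
  Distance 7: (row=5, col=0)
  Distance 8: (row=5, col=1), (row=6, col=0)
  Distance 9: (row=5, col=2), (row=6, col=1), (row=7, col=0)
  Distance 10: (row=5, col=3), (row=6, col=2), (row=7, col=1), (row=8, col=0)
  Distance 11: (row=4, col=3), (row=6, col=3), (row=8, col=1), (row=9, col=0)
  Distance 12: (row=4, col=4), (row=6, col=4), (row=7, col=3), (row=8, col=2), (row=9, col=1)
  Distance 13: (row=4, col=5), (row=6, col=5), (row=7, col=4), (row=8, col=3), (row=9, col=2)
  Distance 14: (row=3, col=5), (row=4, col=6), (row=5, col=5), (row=8, col=4), (row=9, col=3)
  Distance 15: (row=2, col=5), (row=5, col=6), (row=8, col=5), (row=9, col=4)
  Distance 16: (row=2, col=4), (row=2, col=6), (row=8, col=6), (row=9, col=5)
  Distance 17: (row=1, col=6), (row=7, col=6), (row=9, col=6)
Total reachable: 54 (grid has 55 open cells total)

Answer: Reachable cells: 54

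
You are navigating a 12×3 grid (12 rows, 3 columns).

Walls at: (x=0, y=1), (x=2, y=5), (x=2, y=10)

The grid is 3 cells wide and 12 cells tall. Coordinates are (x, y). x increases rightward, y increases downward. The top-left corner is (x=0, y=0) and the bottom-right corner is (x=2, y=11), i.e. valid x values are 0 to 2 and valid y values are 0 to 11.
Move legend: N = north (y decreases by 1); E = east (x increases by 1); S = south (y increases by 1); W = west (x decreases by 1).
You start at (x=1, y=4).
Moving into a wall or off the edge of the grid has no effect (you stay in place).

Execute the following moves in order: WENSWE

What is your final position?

Start: (x=1, y=4)
  W (west): (x=1, y=4) -> (x=0, y=4)
  E (east): (x=0, y=4) -> (x=1, y=4)
  N (north): (x=1, y=4) -> (x=1, y=3)
  S (south): (x=1, y=3) -> (x=1, y=4)
  W (west): (x=1, y=4) -> (x=0, y=4)
  E (east): (x=0, y=4) -> (x=1, y=4)
Final: (x=1, y=4)

Answer: Final position: (x=1, y=4)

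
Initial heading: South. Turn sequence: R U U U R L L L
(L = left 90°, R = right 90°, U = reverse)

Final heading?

Answer: Final heading: West

Derivation:
Start: South
  R (right (90° clockwise)) -> West
  U (U-turn (180°)) -> East
  U (U-turn (180°)) -> West
  U (U-turn (180°)) -> East
  R (right (90° clockwise)) -> South
  L (left (90° counter-clockwise)) -> East
  L (left (90° counter-clockwise)) -> North
  L (left (90° counter-clockwise)) -> West
Final: West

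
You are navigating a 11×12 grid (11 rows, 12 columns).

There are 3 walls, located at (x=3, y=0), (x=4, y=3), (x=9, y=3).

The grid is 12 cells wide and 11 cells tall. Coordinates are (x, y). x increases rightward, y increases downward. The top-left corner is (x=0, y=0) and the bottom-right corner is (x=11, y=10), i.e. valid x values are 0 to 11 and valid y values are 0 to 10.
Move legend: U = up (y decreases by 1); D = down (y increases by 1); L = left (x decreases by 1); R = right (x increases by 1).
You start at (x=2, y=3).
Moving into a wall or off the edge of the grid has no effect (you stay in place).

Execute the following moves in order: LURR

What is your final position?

Answer: Final position: (x=3, y=2)

Derivation:
Start: (x=2, y=3)
  L (left): (x=2, y=3) -> (x=1, y=3)
  U (up): (x=1, y=3) -> (x=1, y=2)
  R (right): (x=1, y=2) -> (x=2, y=2)
  R (right): (x=2, y=2) -> (x=3, y=2)
Final: (x=3, y=2)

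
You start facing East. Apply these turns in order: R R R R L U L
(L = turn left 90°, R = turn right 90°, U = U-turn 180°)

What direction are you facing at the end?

Start: East
  R (right (90° clockwise)) -> South
  R (right (90° clockwise)) -> West
  R (right (90° clockwise)) -> North
  R (right (90° clockwise)) -> East
  L (left (90° counter-clockwise)) -> North
  U (U-turn (180°)) -> South
  L (left (90° counter-clockwise)) -> East
Final: East

Answer: Final heading: East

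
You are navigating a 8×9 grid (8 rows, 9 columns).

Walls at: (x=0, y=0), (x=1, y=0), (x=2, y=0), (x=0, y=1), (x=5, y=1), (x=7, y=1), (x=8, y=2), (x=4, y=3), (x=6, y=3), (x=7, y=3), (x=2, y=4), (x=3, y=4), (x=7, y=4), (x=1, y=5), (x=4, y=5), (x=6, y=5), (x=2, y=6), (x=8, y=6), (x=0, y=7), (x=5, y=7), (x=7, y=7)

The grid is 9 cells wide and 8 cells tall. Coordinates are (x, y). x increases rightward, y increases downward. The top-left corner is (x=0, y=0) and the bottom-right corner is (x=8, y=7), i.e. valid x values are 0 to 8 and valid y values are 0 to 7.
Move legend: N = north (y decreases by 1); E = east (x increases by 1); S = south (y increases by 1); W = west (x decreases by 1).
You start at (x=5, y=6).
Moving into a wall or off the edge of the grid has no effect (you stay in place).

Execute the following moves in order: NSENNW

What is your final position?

Answer: Final position: (x=5, y=6)

Derivation:
Start: (x=5, y=6)
  N (north): (x=5, y=6) -> (x=5, y=5)
  S (south): (x=5, y=5) -> (x=5, y=6)
  E (east): (x=5, y=6) -> (x=6, y=6)
  N (north): blocked, stay at (x=6, y=6)
  N (north): blocked, stay at (x=6, y=6)
  W (west): (x=6, y=6) -> (x=5, y=6)
Final: (x=5, y=6)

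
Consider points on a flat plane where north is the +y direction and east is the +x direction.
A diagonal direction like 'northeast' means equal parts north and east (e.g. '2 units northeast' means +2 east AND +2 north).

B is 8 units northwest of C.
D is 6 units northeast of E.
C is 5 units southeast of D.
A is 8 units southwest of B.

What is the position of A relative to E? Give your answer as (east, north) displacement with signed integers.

Place E at the origin (east=0, north=0).
  D is 6 units northeast of E: delta (east=+6, north=+6); D at (east=6, north=6).
  C is 5 units southeast of D: delta (east=+5, north=-5); C at (east=11, north=1).
  B is 8 units northwest of C: delta (east=-8, north=+8); B at (east=3, north=9).
  A is 8 units southwest of B: delta (east=-8, north=-8); A at (east=-5, north=1).
Therefore A relative to E: (east=-5, north=1).

Answer: A is at (east=-5, north=1) relative to E.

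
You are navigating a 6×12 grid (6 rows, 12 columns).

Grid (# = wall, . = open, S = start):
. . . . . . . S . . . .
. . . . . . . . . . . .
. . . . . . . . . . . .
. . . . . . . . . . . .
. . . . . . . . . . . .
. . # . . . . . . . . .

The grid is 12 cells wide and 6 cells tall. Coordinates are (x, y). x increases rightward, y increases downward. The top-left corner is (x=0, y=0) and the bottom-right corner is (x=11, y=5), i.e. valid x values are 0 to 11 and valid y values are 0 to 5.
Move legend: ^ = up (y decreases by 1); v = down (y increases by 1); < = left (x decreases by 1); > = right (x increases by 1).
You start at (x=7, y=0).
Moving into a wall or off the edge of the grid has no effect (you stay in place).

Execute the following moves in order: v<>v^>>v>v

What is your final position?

Start: (x=7, y=0)
  v (down): (x=7, y=0) -> (x=7, y=1)
  < (left): (x=7, y=1) -> (x=6, y=1)
  > (right): (x=6, y=1) -> (x=7, y=1)
  v (down): (x=7, y=1) -> (x=7, y=2)
  ^ (up): (x=7, y=2) -> (x=7, y=1)
  > (right): (x=7, y=1) -> (x=8, y=1)
  > (right): (x=8, y=1) -> (x=9, y=1)
  v (down): (x=9, y=1) -> (x=9, y=2)
  > (right): (x=9, y=2) -> (x=10, y=2)
  v (down): (x=10, y=2) -> (x=10, y=3)
Final: (x=10, y=3)

Answer: Final position: (x=10, y=3)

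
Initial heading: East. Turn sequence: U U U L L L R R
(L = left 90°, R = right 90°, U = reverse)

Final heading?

Answer: Final heading: South

Derivation:
Start: East
  U (U-turn (180°)) -> West
  U (U-turn (180°)) -> East
  U (U-turn (180°)) -> West
  L (left (90° counter-clockwise)) -> South
  L (left (90° counter-clockwise)) -> East
  L (left (90° counter-clockwise)) -> North
  R (right (90° clockwise)) -> East
  R (right (90° clockwise)) -> South
Final: South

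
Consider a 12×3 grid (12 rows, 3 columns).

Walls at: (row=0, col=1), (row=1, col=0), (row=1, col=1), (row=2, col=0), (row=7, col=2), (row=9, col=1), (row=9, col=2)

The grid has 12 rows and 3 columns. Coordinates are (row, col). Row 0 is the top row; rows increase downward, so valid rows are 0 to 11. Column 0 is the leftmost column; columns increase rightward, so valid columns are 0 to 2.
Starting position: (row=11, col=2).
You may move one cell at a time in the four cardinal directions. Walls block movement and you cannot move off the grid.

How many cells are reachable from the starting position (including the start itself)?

Answer: Reachable cells: 28

Derivation:
BFS flood-fill from (row=11, col=2):
  Distance 0: (row=11, col=2)
  Distance 1: (row=10, col=2), (row=11, col=1)
  Distance 2: (row=10, col=1), (row=11, col=0)
  Distance 3: (row=10, col=0)
  Distance 4: (row=9, col=0)
  Distance 5: (row=8, col=0)
  Distance 6: (row=7, col=0), (row=8, col=1)
  Distance 7: (row=6, col=0), (row=7, col=1), (row=8, col=2)
  Distance 8: (row=5, col=0), (row=6, col=1)
  Distance 9: (row=4, col=0), (row=5, col=1), (row=6, col=2)
  Distance 10: (row=3, col=0), (row=4, col=1), (row=5, col=2)
  Distance 11: (row=3, col=1), (row=4, col=2)
  Distance 12: (row=2, col=1), (row=3, col=2)
  Distance 13: (row=2, col=2)
  Distance 14: (row=1, col=2)
  Distance 15: (row=0, col=2)
Total reachable: 28 (grid has 29 open cells total)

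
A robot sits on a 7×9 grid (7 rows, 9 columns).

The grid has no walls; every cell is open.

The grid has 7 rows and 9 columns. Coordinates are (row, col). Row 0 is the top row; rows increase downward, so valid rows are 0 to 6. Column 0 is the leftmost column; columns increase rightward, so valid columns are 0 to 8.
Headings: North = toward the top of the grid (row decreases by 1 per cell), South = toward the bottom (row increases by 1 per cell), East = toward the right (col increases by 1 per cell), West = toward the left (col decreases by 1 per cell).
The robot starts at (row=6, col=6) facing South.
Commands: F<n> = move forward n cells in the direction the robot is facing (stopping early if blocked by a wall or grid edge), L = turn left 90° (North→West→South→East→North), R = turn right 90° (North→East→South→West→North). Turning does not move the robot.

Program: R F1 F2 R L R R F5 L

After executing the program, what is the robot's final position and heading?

Answer: Final position: (row=6, col=8), facing North

Derivation:
Start: (row=6, col=6), facing South
  R: turn right, now facing West
  F1: move forward 1, now at (row=6, col=5)
  F2: move forward 2, now at (row=6, col=3)
  R: turn right, now facing North
  L: turn left, now facing West
  R: turn right, now facing North
  R: turn right, now facing East
  F5: move forward 5, now at (row=6, col=8)
  L: turn left, now facing North
Final: (row=6, col=8), facing North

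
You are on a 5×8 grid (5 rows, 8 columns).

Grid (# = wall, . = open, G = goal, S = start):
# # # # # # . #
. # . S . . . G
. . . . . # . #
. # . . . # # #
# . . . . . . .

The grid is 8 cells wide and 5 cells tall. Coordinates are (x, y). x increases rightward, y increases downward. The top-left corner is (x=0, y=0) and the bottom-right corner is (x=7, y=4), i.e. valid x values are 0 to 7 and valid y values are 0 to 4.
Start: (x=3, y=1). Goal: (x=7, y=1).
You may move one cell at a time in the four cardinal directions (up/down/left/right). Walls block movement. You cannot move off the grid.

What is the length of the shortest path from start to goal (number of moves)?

BFS from (x=3, y=1) until reaching (x=7, y=1):
  Distance 0: (x=3, y=1)
  Distance 1: (x=2, y=1), (x=4, y=1), (x=3, y=2)
  Distance 2: (x=5, y=1), (x=2, y=2), (x=4, y=2), (x=3, y=3)
  Distance 3: (x=6, y=1), (x=1, y=2), (x=2, y=3), (x=4, y=3), (x=3, y=4)
  Distance 4: (x=6, y=0), (x=7, y=1), (x=0, y=2), (x=6, y=2), (x=2, y=4), (x=4, y=4)  <- goal reached here
One shortest path (4 moves): (x=3, y=1) -> (x=4, y=1) -> (x=5, y=1) -> (x=6, y=1) -> (x=7, y=1)

Answer: Shortest path length: 4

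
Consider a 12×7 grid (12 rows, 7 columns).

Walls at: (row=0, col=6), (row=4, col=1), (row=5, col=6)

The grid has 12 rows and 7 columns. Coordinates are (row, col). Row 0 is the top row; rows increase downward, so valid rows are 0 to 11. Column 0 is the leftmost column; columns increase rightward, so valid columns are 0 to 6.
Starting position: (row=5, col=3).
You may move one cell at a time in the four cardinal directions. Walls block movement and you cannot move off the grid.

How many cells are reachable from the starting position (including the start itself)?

Answer: Reachable cells: 81

Derivation:
BFS flood-fill from (row=5, col=3):
  Distance 0: (row=5, col=3)
  Distance 1: (row=4, col=3), (row=5, col=2), (row=5, col=4), (row=6, col=3)
  Distance 2: (row=3, col=3), (row=4, col=2), (row=4, col=4), (row=5, col=1), (row=5, col=5), (row=6, col=2), (row=6, col=4), (row=7, col=3)
  Distance 3: (row=2, col=3), (row=3, col=2), (row=3, col=4), (row=4, col=5), (row=5, col=0), (row=6, col=1), (row=6, col=5), (row=7, col=2), (row=7, col=4), (row=8, col=3)
  Distance 4: (row=1, col=3), (row=2, col=2), (row=2, col=4), (row=3, col=1), (row=3, col=5), (row=4, col=0), (row=4, col=6), (row=6, col=0), (row=6, col=6), (row=7, col=1), (row=7, col=5), (row=8, col=2), (row=8, col=4), (row=9, col=3)
  Distance 5: (row=0, col=3), (row=1, col=2), (row=1, col=4), (row=2, col=1), (row=2, col=5), (row=3, col=0), (row=3, col=6), (row=7, col=0), (row=7, col=6), (row=8, col=1), (row=8, col=5), (row=9, col=2), (row=9, col=4), (row=10, col=3)
  Distance 6: (row=0, col=2), (row=0, col=4), (row=1, col=1), (row=1, col=5), (row=2, col=0), (row=2, col=6), (row=8, col=0), (row=8, col=6), (row=9, col=1), (row=9, col=5), (row=10, col=2), (row=10, col=4), (row=11, col=3)
  Distance 7: (row=0, col=1), (row=0, col=5), (row=1, col=0), (row=1, col=6), (row=9, col=0), (row=9, col=6), (row=10, col=1), (row=10, col=5), (row=11, col=2), (row=11, col=4)
  Distance 8: (row=0, col=0), (row=10, col=0), (row=10, col=6), (row=11, col=1), (row=11, col=5)
  Distance 9: (row=11, col=0), (row=11, col=6)
Total reachable: 81 (grid has 81 open cells total)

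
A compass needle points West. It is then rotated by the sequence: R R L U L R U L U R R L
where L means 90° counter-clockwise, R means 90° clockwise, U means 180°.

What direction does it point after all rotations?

Start: West
  R (right (90° clockwise)) -> North
  R (right (90° clockwise)) -> East
  L (left (90° counter-clockwise)) -> North
  U (U-turn (180°)) -> South
  L (left (90° counter-clockwise)) -> East
  R (right (90° clockwise)) -> South
  U (U-turn (180°)) -> North
  L (left (90° counter-clockwise)) -> West
  U (U-turn (180°)) -> East
  R (right (90° clockwise)) -> South
  R (right (90° clockwise)) -> West
  L (left (90° counter-clockwise)) -> South
Final: South

Answer: Final heading: South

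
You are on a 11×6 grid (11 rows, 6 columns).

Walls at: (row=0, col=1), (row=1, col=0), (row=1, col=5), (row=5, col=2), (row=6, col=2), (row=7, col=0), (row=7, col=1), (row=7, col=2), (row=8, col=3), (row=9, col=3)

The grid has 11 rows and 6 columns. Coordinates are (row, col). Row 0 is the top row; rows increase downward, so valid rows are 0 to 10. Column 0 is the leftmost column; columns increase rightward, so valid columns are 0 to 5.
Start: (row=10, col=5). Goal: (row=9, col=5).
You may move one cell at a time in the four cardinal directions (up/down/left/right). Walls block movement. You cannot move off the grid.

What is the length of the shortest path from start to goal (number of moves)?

Answer: Shortest path length: 1

Derivation:
BFS from (row=10, col=5) until reaching (row=9, col=5):
  Distance 0: (row=10, col=5)
  Distance 1: (row=9, col=5), (row=10, col=4)  <- goal reached here
One shortest path (1 moves): (row=10, col=5) -> (row=9, col=5)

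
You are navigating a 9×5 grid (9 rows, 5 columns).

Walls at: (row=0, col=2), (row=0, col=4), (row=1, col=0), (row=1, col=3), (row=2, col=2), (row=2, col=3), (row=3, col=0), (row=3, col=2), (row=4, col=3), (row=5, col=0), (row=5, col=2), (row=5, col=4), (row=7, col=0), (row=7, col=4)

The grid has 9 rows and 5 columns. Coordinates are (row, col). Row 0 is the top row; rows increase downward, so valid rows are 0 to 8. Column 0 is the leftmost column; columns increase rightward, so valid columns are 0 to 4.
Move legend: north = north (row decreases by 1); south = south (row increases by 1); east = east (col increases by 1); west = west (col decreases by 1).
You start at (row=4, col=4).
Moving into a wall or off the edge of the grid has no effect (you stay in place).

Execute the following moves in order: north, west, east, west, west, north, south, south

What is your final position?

Answer: Final position: (row=3, col=3)

Derivation:
Start: (row=4, col=4)
  north (north): (row=4, col=4) -> (row=3, col=4)
  west (west): (row=3, col=4) -> (row=3, col=3)
  east (east): (row=3, col=3) -> (row=3, col=4)
  west (west): (row=3, col=4) -> (row=3, col=3)
  west (west): blocked, stay at (row=3, col=3)
  north (north): blocked, stay at (row=3, col=3)
  south (south): blocked, stay at (row=3, col=3)
  south (south): blocked, stay at (row=3, col=3)
Final: (row=3, col=3)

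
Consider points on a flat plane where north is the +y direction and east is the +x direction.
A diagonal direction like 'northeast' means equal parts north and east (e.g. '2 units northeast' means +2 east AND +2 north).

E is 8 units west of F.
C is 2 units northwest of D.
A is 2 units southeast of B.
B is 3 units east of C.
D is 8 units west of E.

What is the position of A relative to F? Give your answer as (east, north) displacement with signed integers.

Place F at the origin (east=0, north=0).
  E is 8 units west of F: delta (east=-8, north=+0); E at (east=-8, north=0).
  D is 8 units west of E: delta (east=-8, north=+0); D at (east=-16, north=0).
  C is 2 units northwest of D: delta (east=-2, north=+2); C at (east=-18, north=2).
  B is 3 units east of C: delta (east=+3, north=+0); B at (east=-15, north=2).
  A is 2 units southeast of B: delta (east=+2, north=-2); A at (east=-13, north=0).
Therefore A relative to F: (east=-13, north=0).

Answer: A is at (east=-13, north=0) relative to F.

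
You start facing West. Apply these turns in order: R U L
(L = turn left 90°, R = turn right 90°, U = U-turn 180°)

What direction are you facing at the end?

Answer: Final heading: East

Derivation:
Start: West
  R (right (90° clockwise)) -> North
  U (U-turn (180°)) -> South
  L (left (90° counter-clockwise)) -> East
Final: East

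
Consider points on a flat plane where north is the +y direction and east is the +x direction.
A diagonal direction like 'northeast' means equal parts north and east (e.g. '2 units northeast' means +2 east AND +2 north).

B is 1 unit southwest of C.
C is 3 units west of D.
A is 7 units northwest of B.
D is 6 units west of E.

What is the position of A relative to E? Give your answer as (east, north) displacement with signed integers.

Answer: A is at (east=-17, north=6) relative to E.

Derivation:
Place E at the origin (east=0, north=0).
  D is 6 units west of E: delta (east=-6, north=+0); D at (east=-6, north=0).
  C is 3 units west of D: delta (east=-3, north=+0); C at (east=-9, north=0).
  B is 1 unit southwest of C: delta (east=-1, north=-1); B at (east=-10, north=-1).
  A is 7 units northwest of B: delta (east=-7, north=+7); A at (east=-17, north=6).
Therefore A relative to E: (east=-17, north=6).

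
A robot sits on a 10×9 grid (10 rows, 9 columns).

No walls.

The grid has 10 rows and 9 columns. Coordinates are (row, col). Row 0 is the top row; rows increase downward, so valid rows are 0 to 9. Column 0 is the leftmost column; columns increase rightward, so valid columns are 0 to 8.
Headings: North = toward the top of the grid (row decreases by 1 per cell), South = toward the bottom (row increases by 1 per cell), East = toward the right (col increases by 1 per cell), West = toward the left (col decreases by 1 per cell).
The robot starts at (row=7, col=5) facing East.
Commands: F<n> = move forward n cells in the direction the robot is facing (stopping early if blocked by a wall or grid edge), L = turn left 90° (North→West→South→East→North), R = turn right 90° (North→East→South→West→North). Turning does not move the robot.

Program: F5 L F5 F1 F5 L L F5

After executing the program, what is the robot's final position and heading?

Start: (row=7, col=5), facing East
  F5: move forward 3/5 (blocked), now at (row=7, col=8)
  L: turn left, now facing North
  F5: move forward 5, now at (row=2, col=8)
  F1: move forward 1, now at (row=1, col=8)
  F5: move forward 1/5 (blocked), now at (row=0, col=8)
  L: turn left, now facing West
  L: turn left, now facing South
  F5: move forward 5, now at (row=5, col=8)
Final: (row=5, col=8), facing South

Answer: Final position: (row=5, col=8), facing South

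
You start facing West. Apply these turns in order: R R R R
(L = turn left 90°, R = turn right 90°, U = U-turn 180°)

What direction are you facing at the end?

Start: West
  R (right (90° clockwise)) -> North
  R (right (90° clockwise)) -> East
  R (right (90° clockwise)) -> South
  R (right (90° clockwise)) -> West
Final: West

Answer: Final heading: West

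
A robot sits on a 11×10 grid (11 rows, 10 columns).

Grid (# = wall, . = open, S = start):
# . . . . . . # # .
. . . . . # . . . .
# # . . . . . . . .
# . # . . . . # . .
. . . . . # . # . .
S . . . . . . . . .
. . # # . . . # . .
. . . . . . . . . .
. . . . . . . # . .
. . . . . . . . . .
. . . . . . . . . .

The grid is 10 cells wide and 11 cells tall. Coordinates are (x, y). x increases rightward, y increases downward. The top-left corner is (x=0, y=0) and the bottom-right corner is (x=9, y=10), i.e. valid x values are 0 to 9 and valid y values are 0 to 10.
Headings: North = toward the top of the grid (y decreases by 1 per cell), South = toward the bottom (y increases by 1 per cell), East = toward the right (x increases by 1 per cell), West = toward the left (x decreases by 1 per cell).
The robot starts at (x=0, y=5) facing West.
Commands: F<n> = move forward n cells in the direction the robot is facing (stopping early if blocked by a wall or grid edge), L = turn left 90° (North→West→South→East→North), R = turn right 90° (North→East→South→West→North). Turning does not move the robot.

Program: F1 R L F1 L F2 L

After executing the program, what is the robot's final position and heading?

Answer: Final position: (x=0, y=7), facing East

Derivation:
Start: (x=0, y=5), facing West
  F1: move forward 0/1 (blocked), now at (x=0, y=5)
  R: turn right, now facing North
  L: turn left, now facing West
  F1: move forward 0/1 (blocked), now at (x=0, y=5)
  L: turn left, now facing South
  F2: move forward 2, now at (x=0, y=7)
  L: turn left, now facing East
Final: (x=0, y=7), facing East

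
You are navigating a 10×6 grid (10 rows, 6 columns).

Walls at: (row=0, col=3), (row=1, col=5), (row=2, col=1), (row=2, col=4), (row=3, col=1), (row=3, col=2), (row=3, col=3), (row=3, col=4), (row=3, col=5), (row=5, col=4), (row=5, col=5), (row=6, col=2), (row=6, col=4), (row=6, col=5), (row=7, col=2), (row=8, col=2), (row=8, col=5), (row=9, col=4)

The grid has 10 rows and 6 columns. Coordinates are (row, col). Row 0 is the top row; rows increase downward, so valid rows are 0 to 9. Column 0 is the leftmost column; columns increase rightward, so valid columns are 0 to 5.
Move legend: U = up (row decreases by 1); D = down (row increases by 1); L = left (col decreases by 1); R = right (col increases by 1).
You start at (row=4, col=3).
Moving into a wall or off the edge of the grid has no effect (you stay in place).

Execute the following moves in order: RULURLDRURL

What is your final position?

Answer: Final position: (row=4, col=3)

Derivation:
Start: (row=4, col=3)
  R (right): (row=4, col=3) -> (row=4, col=4)
  U (up): blocked, stay at (row=4, col=4)
  L (left): (row=4, col=4) -> (row=4, col=3)
  U (up): blocked, stay at (row=4, col=3)
  R (right): (row=4, col=3) -> (row=4, col=4)
  L (left): (row=4, col=4) -> (row=4, col=3)
  D (down): (row=4, col=3) -> (row=5, col=3)
  R (right): blocked, stay at (row=5, col=3)
  U (up): (row=5, col=3) -> (row=4, col=3)
  R (right): (row=4, col=3) -> (row=4, col=4)
  L (left): (row=4, col=4) -> (row=4, col=3)
Final: (row=4, col=3)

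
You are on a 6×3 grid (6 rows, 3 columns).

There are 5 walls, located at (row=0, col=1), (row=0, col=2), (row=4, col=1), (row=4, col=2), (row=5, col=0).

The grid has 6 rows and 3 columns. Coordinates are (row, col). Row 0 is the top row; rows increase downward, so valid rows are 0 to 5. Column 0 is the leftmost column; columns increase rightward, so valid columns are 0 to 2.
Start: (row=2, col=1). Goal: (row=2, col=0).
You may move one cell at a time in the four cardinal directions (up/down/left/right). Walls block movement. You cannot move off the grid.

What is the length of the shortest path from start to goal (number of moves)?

BFS from (row=2, col=1) until reaching (row=2, col=0):
  Distance 0: (row=2, col=1)
  Distance 1: (row=1, col=1), (row=2, col=0), (row=2, col=2), (row=3, col=1)  <- goal reached here
One shortest path (1 moves): (row=2, col=1) -> (row=2, col=0)

Answer: Shortest path length: 1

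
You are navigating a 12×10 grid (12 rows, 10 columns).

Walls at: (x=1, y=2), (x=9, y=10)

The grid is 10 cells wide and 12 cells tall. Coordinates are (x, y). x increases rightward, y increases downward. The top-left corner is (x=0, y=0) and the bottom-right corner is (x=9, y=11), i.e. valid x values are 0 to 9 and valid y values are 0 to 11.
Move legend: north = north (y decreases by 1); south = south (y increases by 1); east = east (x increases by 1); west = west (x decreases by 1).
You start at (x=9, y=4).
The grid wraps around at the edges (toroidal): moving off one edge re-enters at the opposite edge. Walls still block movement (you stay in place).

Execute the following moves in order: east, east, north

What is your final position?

Start: (x=9, y=4)
  east (east): (x=9, y=4) -> (x=0, y=4)
  east (east): (x=0, y=4) -> (x=1, y=4)
  north (north): (x=1, y=4) -> (x=1, y=3)
Final: (x=1, y=3)

Answer: Final position: (x=1, y=3)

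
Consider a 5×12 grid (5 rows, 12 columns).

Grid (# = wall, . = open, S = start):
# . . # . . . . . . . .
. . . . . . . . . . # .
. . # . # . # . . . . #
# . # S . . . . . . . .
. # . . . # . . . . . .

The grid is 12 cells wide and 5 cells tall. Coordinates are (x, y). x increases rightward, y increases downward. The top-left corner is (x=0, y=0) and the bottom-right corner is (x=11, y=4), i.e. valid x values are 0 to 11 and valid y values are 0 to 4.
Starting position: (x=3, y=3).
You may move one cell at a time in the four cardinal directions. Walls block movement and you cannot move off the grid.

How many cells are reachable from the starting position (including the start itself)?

BFS flood-fill from (x=3, y=3):
  Distance 0: (x=3, y=3)
  Distance 1: (x=3, y=2), (x=4, y=3), (x=3, y=4)
  Distance 2: (x=3, y=1), (x=5, y=3), (x=2, y=4), (x=4, y=4)
  Distance 3: (x=2, y=1), (x=4, y=1), (x=5, y=2), (x=6, y=3)
  Distance 4: (x=2, y=0), (x=4, y=0), (x=1, y=1), (x=5, y=1), (x=7, y=3), (x=6, y=4)
  Distance 5: (x=1, y=0), (x=5, y=0), (x=0, y=1), (x=6, y=1), (x=1, y=2), (x=7, y=2), (x=8, y=3), (x=7, y=4)
  Distance 6: (x=6, y=0), (x=7, y=1), (x=0, y=2), (x=8, y=2), (x=1, y=3), (x=9, y=3), (x=8, y=4)
  Distance 7: (x=7, y=0), (x=8, y=1), (x=9, y=2), (x=10, y=3), (x=9, y=4)
  Distance 8: (x=8, y=0), (x=9, y=1), (x=10, y=2), (x=11, y=3), (x=10, y=4)
  Distance 9: (x=9, y=0), (x=11, y=4)
  Distance 10: (x=10, y=0)
  Distance 11: (x=11, y=0)
  Distance 12: (x=11, y=1)
Total reachable: 48 (grid has 49 open cells total)

Answer: Reachable cells: 48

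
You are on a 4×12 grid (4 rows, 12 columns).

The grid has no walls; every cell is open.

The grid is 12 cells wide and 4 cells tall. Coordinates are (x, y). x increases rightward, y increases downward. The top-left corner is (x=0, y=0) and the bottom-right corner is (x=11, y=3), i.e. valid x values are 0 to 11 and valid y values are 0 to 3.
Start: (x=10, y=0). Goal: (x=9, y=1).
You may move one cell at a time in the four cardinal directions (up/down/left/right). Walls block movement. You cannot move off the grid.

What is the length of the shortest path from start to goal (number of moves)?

BFS from (x=10, y=0) until reaching (x=9, y=1):
  Distance 0: (x=10, y=0)
  Distance 1: (x=9, y=0), (x=11, y=0), (x=10, y=1)
  Distance 2: (x=8, y=0), (x=9, y=1), (x=11, y=1), (x=10, y=2)  <- goal reached here
One shortest path (2 moves): (x=10, y=0) -> (x=9, y=0) -> (x=9, y=1)

Answer: Shortest path length: 2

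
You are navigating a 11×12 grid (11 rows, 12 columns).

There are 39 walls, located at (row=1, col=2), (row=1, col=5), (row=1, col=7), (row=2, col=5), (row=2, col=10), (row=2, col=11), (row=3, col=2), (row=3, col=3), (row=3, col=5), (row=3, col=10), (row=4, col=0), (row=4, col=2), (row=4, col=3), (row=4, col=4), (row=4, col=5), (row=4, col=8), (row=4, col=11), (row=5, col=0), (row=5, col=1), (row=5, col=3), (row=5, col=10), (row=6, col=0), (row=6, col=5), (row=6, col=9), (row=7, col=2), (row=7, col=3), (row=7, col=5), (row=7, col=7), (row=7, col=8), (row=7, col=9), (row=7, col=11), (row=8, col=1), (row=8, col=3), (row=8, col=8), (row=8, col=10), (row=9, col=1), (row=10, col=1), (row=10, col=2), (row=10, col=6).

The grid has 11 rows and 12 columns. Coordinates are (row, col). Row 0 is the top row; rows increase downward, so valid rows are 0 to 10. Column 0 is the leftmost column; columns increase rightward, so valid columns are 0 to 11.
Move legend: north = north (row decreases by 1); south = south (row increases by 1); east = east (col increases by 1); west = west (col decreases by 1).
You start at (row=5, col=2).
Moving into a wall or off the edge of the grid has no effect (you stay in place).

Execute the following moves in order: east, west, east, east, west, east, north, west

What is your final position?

Answer: Final position: (row=5, col=2)

Derivation:
Start: (row=5, col=2)
  east (east): blocked, stay at (row=5, col=2)
  west (west): blocked, stay at (row=5, col=2)
  east (east): blocked, stay at (row=5, col=2)
  east (east): blocked, stay at (row=5, col=2)
  west (west): blocked, stay at (row=5, col=2)
  east (east): blocked, stay at (row=5, col=2)
  north (north): blocked, stay at (row=5, col=2)
  west (west): blocked, stay at (row=5, col=2)
Final: (row=5, col=2)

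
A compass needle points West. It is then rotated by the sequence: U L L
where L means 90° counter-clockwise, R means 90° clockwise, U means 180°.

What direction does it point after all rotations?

Answer: Final heading: West

Derivation:
Start: West
  U (U-turn (180°)) -> East
  L (left (90° counter-clockwise)) -> North
  L (left (90° counter-clockwise)) -> West
Final: West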